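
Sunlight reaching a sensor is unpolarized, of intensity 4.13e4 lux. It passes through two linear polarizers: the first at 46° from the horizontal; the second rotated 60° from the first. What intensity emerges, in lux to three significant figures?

Unpolarized light through the first polarizer → I₁ = 4.13e4 lux/2 = 2.065e+04 lux, polarized at 46°.
I₂ = I₁ · cos²(60°) = 2.065e+04 · 0.25 = 5163 lux.

I ≈ 5160 lux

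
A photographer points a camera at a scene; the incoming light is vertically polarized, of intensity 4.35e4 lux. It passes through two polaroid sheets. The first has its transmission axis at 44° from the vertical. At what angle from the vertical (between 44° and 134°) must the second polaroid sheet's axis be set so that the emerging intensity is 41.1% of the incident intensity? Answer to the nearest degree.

θ ≈ 71°

I₁ = I₀ cos²(44° − 0°) = I₀ cos²(44°) = 0.5174 I₀.
Need I₂/I₀ = 0.411, so cos²(θ − 44°) = 0.411 / 0.5174 = 0.7943.
θ − 44° = arccos(√0.7943) = 27.0°, giving θ ≈ 44 + 27.0 = 71.0°.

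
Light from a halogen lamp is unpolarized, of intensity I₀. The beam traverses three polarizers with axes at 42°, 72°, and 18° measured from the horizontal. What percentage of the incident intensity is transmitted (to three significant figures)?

Unpolarized light through the first polarizer → I₁ = ½ I₀, now polarized at 42°.
I₂ = I₁ cos²(72° − 42°) = 0.5 I₀ · cos²(30°) = 0.375 I₀.
I₃ = I₂ cos²(18° − 72°) = 0.375 I₀ · cos²(54°) = 0.1296 I₀.
That is 12.96% of the incident intensity.

≈ 13.0%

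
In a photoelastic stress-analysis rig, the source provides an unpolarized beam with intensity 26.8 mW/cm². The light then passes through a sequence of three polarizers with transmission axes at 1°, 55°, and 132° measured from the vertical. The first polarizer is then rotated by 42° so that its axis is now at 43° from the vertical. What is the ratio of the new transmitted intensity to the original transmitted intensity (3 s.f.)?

I_new/I_old ≈ 2.77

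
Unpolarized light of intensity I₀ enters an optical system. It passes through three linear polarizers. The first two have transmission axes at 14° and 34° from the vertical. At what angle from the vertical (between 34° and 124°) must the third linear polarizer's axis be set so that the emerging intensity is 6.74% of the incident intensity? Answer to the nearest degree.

Unpolarized light through the first polarizer → I₁ = ½ I₀, now polarized at 14°.
I₂ = I₁ cos²(34° − 14°) = 0.5 I₀ · cos²(20°) = 0.4415 I₀.
Need I₃/I₀ = 0.0674, so cos²(θ − 34°) = 0.0674 / 0.4415 = 0.1527.
θ − 34° = arccos(√0.1527) = 67.0°, giving θ ≈ 34 + 67.0 = 101.0°.

θ ≈ 101°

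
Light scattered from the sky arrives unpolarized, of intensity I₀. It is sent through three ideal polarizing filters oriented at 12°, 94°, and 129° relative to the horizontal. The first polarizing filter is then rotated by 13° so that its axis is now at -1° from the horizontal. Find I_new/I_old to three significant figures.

I_new/I_old ≈ 0.392

Before rotation:
Unpolarized light through the first polarizer → I₁ = ½ I₀, now polarized at 12°.
I₂ = I₁ cos²(94° − 12°) = 0.5 I₀ · cos²(82°) = 0.009685 I₀.
I₃ = I₂ cos²(129° − 94°) = 0.009685 I₀ · cos²(35°) = 0.006498 I₀.
After rotation:
Unpolarized light through the first polarizer → I₁ = ½ I₀, now polarized at -1°.
Angle between axes 1 and 2: 85°. I₂ = 0.5 I₀ · cos²(85°) = 0.003798 I₀.
I₃ = I₂ cos²(129° − 94°) = 0.003798 I₀ · cos²(35°) = 0.002549 I₀.
Ratio = 0.002549 / 0.006498 = 0.3922.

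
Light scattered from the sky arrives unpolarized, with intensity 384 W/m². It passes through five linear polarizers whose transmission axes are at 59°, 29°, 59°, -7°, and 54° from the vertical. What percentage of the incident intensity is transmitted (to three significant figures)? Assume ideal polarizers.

Unpolarized light through the first polarizer → I₁ = 384 W/m²/2 = 192 W/m², polarized at 59°.
I₂ = I₁ · cos²(30°) = 192 · 0.75 = 144 W/m².
I₃ = I₂ · cos²(30°) = 144 · 0.75 = 108 W/m².
I₄ = I₃ · cos²(66°) = 108 · 0.1654 = 17.87 W/m².
I₅ = I₄ · cos²(61°) = 17.87 · 0.235 = 4.199 W/m².
That is 1.094% of the incident intensity.

≈ 1.09%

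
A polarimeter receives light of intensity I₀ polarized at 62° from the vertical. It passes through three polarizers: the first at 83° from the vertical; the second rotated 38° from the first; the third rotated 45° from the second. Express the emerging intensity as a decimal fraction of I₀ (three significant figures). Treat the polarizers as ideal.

I₁ = I₀ cos²(83° − 62°) = I₀ cos²(21°) = 0.8716 I₀.
I₂ = I₁ cos²(38°) = 0.8716 · 0.621 I₀ = 0.5412 I₀.
I₃ = I₂ cos²(45°) = 0.5412 · 0.5 I₀ = 0.2706 I₀.
Transmitted fraction = 0.2706.

≈ 0.271 I₀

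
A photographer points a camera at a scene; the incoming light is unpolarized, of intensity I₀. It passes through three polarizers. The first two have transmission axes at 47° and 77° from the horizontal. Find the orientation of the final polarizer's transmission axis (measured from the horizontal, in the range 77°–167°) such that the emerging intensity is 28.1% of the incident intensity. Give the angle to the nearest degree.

Unpolarized light through the first polarizer → I₁ = ½ I₀, now polarized at 47°.
I₂ = I₁ cos²(77° − 47°) = 0.5 I₀ · cos²(30°) = 0.375 I₀.
Need I₃/I₀ = 0.281, so cos²(θ − 77°) = 0.281 / 0.375 = 0.7493.
θ − 77° = arccos(√0.7493) = 30.0°, giving θ ≈ 77 + 30.0 = 107.0°.

θ ≈ 107°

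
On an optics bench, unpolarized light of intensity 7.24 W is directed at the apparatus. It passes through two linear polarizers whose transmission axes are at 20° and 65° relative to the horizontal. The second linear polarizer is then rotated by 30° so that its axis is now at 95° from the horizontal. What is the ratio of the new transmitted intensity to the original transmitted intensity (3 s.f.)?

Before rotation:
Unpolarized light through the first polarizer → I₁ = ½ I₀, now polarized at 20°.
I₂ = I₁ cos²(65° − 20°) = 0.5 I₀ · cos²(45°) = 0.25 I₀.
After rotation:
Unpolarized light through the first polarizer → I₁ = ½ I₀, now polarized at 20°.
I₂ = I₁ cos²(95° − 20°) = 0.5 I₀ · cos²(75°) = 0.03349 I₀.
Ratio = 0.03349 / 0.25 = 0.134.

I_new/I_old ≈ 0.134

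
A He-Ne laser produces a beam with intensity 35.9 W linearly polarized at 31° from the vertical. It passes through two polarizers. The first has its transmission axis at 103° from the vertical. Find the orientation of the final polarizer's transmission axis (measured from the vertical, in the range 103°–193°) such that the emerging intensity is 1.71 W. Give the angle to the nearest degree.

θ ≈ 148°

I₁ = I₀ cos²(103° − 31°) = I₀ cos²(72°) = 0.09549 I₀.
Target fraction: 1.71 / 35.9 W = 0.04763 of I₀.
Need I₂/I₀ = 0.04763, so cos²(θ − 103°) = 0.04763 / 0.09549 = 0.4988.
θ − 103° = arccos(√0.4988) = 45.1°, giving θ ≈ 103 + 45.1 = 148.1°.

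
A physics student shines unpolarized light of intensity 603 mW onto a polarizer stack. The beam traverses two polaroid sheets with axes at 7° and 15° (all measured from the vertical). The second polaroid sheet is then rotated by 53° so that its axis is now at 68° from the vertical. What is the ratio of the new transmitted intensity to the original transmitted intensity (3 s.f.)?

I_new/I_old ≈ 0.240

Before rotation:
Unpolarized light through the first polarizer → I₁ = ½ I₀, now polarized at 7°.
I₂ = I₁ cos²(15° − 7°) = 0.5 I₀ · cos²(8°) = 0.4903 I₀.
After rotation:
Unpolarized light through the first polarizer → I₁ = ½ I₀, now polarized at 7°.
I₂ = I₁ cos²(68° − 7°) = 0.5 I₀ · cos²(61°) = 0.1175 I₀.
Ratio = 0.1175 / 0.4903 = 0.2397.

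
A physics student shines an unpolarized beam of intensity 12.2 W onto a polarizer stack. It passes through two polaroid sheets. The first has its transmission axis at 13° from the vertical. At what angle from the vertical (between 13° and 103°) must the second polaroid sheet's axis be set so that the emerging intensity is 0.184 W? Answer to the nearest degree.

θ ≈ 93°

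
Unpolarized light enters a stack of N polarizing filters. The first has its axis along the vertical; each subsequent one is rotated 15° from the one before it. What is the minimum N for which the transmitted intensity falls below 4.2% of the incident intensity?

N = 37

First polarizer halves the unpolarized light: factor 1/2.
Each further stage multiplies by cos²(15°) = 0.933.
After N polarizers: T = 0.5·0.933^(N−1). Require T < 0.042 ⇒ N−1 > ln(0.042/0.5)/ln(0.933) = 35.72, so N−1 ≥ 36 and N = 37.
Check: N=37 gives T = 0.0412 < 0.042; N=36 gives T = 0.04416.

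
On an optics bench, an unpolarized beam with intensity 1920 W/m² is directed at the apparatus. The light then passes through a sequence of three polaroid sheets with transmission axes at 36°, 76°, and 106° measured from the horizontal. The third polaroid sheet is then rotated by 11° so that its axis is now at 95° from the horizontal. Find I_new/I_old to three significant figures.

I_new/I_old ≈ 1.19

Before rotation:
Unpolarized light through the first polarizer → I₁ = ½ I₀, now polarized at 36°.
I₂ = I₁ cos²(76° − 36°) = 0.5 I₀ · cos²(40°) = 0.2934 I₀.
I₃ = I₂ cos²(106° − 76°) = 0.2934 I₀ · cos²(30°) = 0.2201 I₀.
After rotation:
Unpolarized light through the first polarizer → I₁ = ½ I₀, now polarized at 36°.
I₂ = I₁ cos²(76° − 36°) = 0.5 I₀ · cos²(40°) = 0.2934 I₀.
I₃ = I₂ cos²(95° − 76°) = 0.2934 I₀ · cos²(19°) = 0.2623 I₀.
Ratio = 0.2623 / 0.2201 = 1.192.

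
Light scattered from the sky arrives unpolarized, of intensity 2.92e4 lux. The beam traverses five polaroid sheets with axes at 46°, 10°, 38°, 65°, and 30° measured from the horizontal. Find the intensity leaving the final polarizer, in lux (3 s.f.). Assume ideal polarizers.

I ≈ 3970 lux

Unpolarized light through the first polarizer → I₁ = 2.92e4 lux/2 = 1.46e+04 lux, polarized at 46°.
I₂ = I₁ · cos²(36°) = 1.46e+04 · 0.6545 = 9556 lux.
I₃ = I₂ · cos²(28°) = 9556 · 0.7796 = 7450 lux.
I₄ = I₃ · cos²(27°) = 7450 · 0.7939 = 5914 lux.
I₅ = I₄ · cos²(35°) = 5914 · 0.671 = 3969 lux.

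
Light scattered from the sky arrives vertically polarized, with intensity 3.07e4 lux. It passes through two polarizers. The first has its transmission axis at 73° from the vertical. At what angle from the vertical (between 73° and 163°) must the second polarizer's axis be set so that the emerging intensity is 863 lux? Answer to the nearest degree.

θ ≈ 128°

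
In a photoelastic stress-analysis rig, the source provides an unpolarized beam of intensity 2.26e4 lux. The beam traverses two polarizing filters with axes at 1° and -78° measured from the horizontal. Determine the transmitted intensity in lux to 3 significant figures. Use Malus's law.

I ≈ 411 lux

Unpolarized light through the first polarizer → I₁ = 2.26e4 lux/2 = 1.13e+04 lux, polarized at 1°.
I₂ = I₁ · cos²(79°) = 1.13e+04 · 0.03641 = 411.4 lux.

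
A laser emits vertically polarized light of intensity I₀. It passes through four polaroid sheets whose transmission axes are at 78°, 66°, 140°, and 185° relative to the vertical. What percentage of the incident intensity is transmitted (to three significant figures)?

≈ 0.157%

I₁ = I₀ cos²(78° − 0°) = I₀ cos²(78°) = 0.04323 I₀.
I₂ = I₁ cos²(66° − 78°) = 0.04323 I₀ · cos²(12°) = 0.04136 I₀.
I₃ = I₂ cos²(140° − 66°) = 0.04136 I₀ · cos²(74°) = 0.003142 I₀.
I₄ = I₃ cos²(185° − 140°) = 0.003142 I₀ · cos²(45°) = 0.001571 I₀.
That is 0.1571% of the incident intensity.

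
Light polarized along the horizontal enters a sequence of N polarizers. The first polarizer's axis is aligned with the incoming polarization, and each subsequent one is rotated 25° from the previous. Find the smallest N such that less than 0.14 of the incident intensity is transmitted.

N = 11

First polarizer is aligned with the polarization: full transmission.
Each further stage multiplies by cos²(25°) = 0.8214.
After N polarizers: T = 0.8214^(N−1). Require T < 0.14 ⇒ N−1 > ln(0.14)/ln(0.8214) = 9.99, so N−1 ≥ 10 and N = 11.
Check: N=11 gives T = 0.1398 < 0.14; N=10 gives T = 0.1702.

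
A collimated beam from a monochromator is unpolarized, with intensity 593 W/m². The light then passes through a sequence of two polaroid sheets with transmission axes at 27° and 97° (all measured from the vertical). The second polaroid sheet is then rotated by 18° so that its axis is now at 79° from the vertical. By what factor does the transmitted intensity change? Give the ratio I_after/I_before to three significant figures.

Before rotation:
Unpolarized light through the first polarizer → I₁ = ½ I₀, now polarized at 27°.
I₂ = I₁ cos²(97° − 27°) = 0.5 I₀ · cos²(70°) = 0.05849 I₀.
After rotation:
Unpolarized light through the first polarizer → I₁ = ½ I₀, now polarized at 27°.
I₂ = I₁ cos²(79° − 27°) = 0.5 I₀ · cos²(52°) = 0.1895 I₀.
Ratio = 0.1895 / 0.05849 = 3.24.

I_new/I_old ≈ 3.24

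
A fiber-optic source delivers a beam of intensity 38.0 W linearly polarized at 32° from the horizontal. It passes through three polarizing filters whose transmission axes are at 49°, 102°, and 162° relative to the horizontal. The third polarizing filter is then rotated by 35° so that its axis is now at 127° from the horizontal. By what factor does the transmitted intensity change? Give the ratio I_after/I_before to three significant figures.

Before rotation:
I₁ = I₀ cos²(49° − 32°) = I₀ cos²(17°) = 0.9145 I₀.
I₂ = I₁ cos²(102° − 49°) = 0.9145 I₀ · cos²(53°) = 0.3312 I₀.
I₃ = I₂ cos²(162° − 102°) = 0.3312 I₀ · cos²(60°) = 0.08281 I₀.
After rotation:
I₁ = I₀ cos²(49° − 32°) = I₀ cos²(17°) = 0.9145 I₀.
I₂ = I₁ cos²(102° − 49°) = 0.9145 I₀ · cos²(53°) = 0.3312 I₀.
I₃ = I₂ cos²(127° − 102°) = 0.3312 I₀ · cos²(25°) = 0.2721 I₀.
Ratio = 0.2721 / 0.08281 = 3.286.

I_new/I_old ≈ 3.29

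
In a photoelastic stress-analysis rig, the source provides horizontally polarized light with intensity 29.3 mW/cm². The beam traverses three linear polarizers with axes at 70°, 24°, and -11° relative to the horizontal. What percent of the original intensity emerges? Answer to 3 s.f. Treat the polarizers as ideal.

I₁ = 29.3 mW/cm² · cos²(70°) = 3.427 mW/cm².
I₂ = I₁ · cos²(46°) = 3.427 · 0.4826 = 1.654 mW/cm².
I₃ = I₂ · cos²(35°) = 1.654 · 0.671 = 1.11 mW/cm².
That is 3.788% of the incident intensity.

≈ 3.79%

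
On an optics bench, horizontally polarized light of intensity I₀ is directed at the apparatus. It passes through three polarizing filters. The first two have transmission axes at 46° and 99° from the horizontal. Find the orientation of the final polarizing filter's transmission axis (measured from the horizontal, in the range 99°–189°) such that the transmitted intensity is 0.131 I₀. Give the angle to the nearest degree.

θ ≈ 129°

I₁ = I₀ cos²(46° − 0°) = I₀ cos²(46°) = 0.4826 I₀.
I₂ = I₁ cos²(99° − 46°) = 0.4826 I₀ · cos²(53°) = 0.1748 I₀.
Need I₃/I₀ = 0.131, so cos²(θ − 99°) = 0.131 / 0.1748 = 0.7496.
θ − 99° = arccos(√0.7496) = 30.0°, giving θ ≈ 99 + 30.0 = 129.0°.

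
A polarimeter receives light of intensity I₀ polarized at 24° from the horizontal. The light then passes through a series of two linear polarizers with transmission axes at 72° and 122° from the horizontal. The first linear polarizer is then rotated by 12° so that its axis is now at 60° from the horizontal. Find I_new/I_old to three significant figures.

Before rotation:
By Malus's law, I₁ = I₀ cos²(72° − 24°) = I₀ cos²(48°) = 0.4477 I₀.
I₂ = I₁ cos²(122° − 72°) = 0.4477 I₀ · cos²(50°) = 0.185 I₀.
After rotation:
I₁ = I₀ cos²(60° − 24°) = I₀ cos²(36°) = 0.6545 I₀.
I₂ = I₁ cos²(122° − 60°) = 0.6545 I₀ · cos²(62°) = 0.1443 I₀.
Ratio = 0.1443 / 0.185 = 0.7798.

I_new/I_old ≈ 0.780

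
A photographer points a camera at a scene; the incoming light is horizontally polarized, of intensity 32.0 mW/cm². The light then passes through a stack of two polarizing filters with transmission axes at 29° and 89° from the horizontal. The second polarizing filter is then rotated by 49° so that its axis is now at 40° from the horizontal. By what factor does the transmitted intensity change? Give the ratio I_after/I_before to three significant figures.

Before rotation:
By Malus's law, I₁ = I₀ cos²(29° − 0°) = I₀ cos²(29°) = 0.765 I₀.
I₂ = I₁ cos²(89° − 29°) = 0.765 I₀ · cos²(60°) = 0.1912 I₀.
After rotation:
I₁ = I₀ cos²(29° − 0°) = I₀ cos²(29°) = 0.765 I₀.
I₂ = I₁ cos²(40° − 29°) = 0.765 I₀ · cos²(11°) = 0.7371 I₀.
Ratio = 0.7371 / 0.1912 = 3.854.

I_new/I_old ≈ 3.85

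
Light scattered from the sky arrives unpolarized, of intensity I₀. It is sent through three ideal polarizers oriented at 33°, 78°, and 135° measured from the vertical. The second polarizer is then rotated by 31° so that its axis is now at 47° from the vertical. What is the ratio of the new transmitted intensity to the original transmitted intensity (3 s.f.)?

I_new/I_old ≈ 0.00773

Before rotation:
Unpolarized light through the first polarizer → I₁ = ½ I₀, now polarized at 33°.
I₂ = I₁ cos²(78° − 33°) = 0.5 I₀ · cos²(45°) = 0.25 I₀.
I₃ = I₂ cos²(135° − 78°) = 0.25 I₀ · cos²(57°) = 0.07416 I₀.
After rotation:
Unpolarized light through the first polarizer → I₁ = ½ I₀, now polarized at 33°.
I₂ = I₁ cos²(47° − 33°) = 0.5 I₀ · cos²(14°) = 0.4707 I₀.
I₃ = I₂ cos²(135° − 47°) = 0.4707 I₀ · cos²(88°) = 0.0005733 I₀.
Ratio = 0.0005733 / 0.07416 = 0.007731.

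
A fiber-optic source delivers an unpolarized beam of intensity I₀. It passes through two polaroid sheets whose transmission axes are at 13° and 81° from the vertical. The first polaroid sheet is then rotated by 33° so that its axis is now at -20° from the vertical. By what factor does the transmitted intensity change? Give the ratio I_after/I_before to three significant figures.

Before rotation:
Unpolarized light through the first polarizer → I₁ = ½ I₀, now polarized at 13°.
I₂ = I₁ cos²(81° − 13°) = 0.5 I₀ · cos²(68°) = 0.07017 I₀.
After rotation:
Unpolarized light through the first polarizer → I₁ = ½ I₀, now polarized at -20°.
Angle between axes 1 and 2: 79°. I₂ = 0.5 I₀ · cos²(79°) = 0.0182 I₀.
Ratio = 0.0182 / 0.07017 = 0.2594.

I_new/I_old ≈ 0.259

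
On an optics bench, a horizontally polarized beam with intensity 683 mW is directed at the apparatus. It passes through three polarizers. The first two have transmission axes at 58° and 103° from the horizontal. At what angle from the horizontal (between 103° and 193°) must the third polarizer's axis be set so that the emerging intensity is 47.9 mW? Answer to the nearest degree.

I₁ = I₀ cos²(58° − 0°) = I₀ cos²(58°) = 0.2808 I₀.
I₂ = I₁ cos²(103° − 58°) = 0.2808 I₀ · cos²(45°) = 0.1404 I₀.
Target fraction: 47.9 / 683 mW = 0.07013 of I₀.
Need I₃/I₀ = 0.07013, so cos²(θ − 103°) = 0.07013 / 0.1404 = 0.4995.
θ − 103° = arccos(√0.4995) = 45.0°, giving θ ≈ 103 + 45.0 = 148.0°.

θ ≈ 148°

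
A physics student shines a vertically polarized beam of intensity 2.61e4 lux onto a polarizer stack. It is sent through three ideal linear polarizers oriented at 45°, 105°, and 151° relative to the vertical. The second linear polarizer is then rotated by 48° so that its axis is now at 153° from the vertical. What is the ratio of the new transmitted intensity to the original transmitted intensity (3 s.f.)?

I_new/I_old ≈ 0.791

Before rotation:
By Malus's law, I₁ = I₀ cos²(45° − 0°) = I₀ cos²(45°) = 0.5 I₀.
I₂ = I₁ cos²(105° − 45°) = 0.5 I₀ · cos²(60°) = 0.125 I₀.
I₃ = I₂ cos²(151° − 105°) = 0.125 I₀ · cos²(46°) = 0.06032 I₀.
After rotation:
I₁ = I₀ cos²(45° − 0°) = I₀ cos²(45°) = 0.5 I₀.
Angle between axes 1 and 2: 72°. I₂ = 0.5 I₀ · cos²(72°) = 0.04775 I₀.
I₃ = I₂ cos²(151° − 153°) = 0.04775 I₀ · cos²(2°) = 0.04769 I₀.
Ratio = 0.04769 / 0.06032 = 0.7906.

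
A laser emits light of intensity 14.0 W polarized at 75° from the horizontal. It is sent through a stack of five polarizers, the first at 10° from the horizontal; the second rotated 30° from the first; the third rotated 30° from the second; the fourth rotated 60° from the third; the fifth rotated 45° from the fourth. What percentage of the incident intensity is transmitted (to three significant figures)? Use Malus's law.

By Malus's law, I₁ = 14.0 W · cos²(65°) = 2.5 W.
I₂ = I₁ · cos²(30°) = 2.5 · 0.75 = 1.875 W.
I₃ = I₂ · cos²(30°) = 1.875 · 0.75 = 1.407 W.
I₄ = I₃ · cos²(60°) = 1.407 · 0.25 = 0.3516 W.
I₅ = I₄ · cos²(45°) = 0.3516 · 0.5 = 0.1758 W.
That is 1.256% of the incident intensity.

≈ 1.26%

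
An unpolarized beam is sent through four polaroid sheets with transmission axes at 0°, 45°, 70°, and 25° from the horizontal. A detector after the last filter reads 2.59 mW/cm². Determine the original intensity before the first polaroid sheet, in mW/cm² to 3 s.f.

Unpolarized light through the first polarizer → I₁ = ½ I₀, now polarized at 0°.
I₂ = I₁ cos²(45° − 0°) = 0.5 I₀ · cos²(45°) = 0.25 I₀.
I₃ = I₂ cos²(70° − 45°) = 0.25 I₀ · cos²(25°) = 0.2053 I₀.
I₄ = I₃ cos²(25° − 70°) = 0.2053 I₀ · cos²(45°) = 0.1027 I₀.
So 2.59 mW/cm² = 0.1027 I₀, giving I₀ = 2.59/0.1027 = 25.23 mW/cm².

I₀ ≈ 25.2 mW/cm²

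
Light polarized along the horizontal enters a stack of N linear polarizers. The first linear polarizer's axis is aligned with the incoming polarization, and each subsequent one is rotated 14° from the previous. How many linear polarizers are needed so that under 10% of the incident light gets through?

First polarizer is aligned with the polarization: full transmission.
Each further stage multiplies by cos²(14°) = 0.9415.
After N polarizers: T = 0.9415^(N−1). Require T < 0.10 ⇒ N−1 > ln(0.10)/ln(0.9415) = 38.18, so N−1 ≥ 39 and N = 40.
Check: N=40 gives T = 0.09517 < 0.10; N=39 gives T = 0.1011.

N = 40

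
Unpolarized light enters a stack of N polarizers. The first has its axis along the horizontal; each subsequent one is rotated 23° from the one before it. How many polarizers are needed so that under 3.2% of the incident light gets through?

First polarizer halves the unpolarized light: factor 1/2.
Each further stage multiplies by cos²(23°) = 0.8473.
After N polarizers: T = 0.5·0.8473^(N−1). Require T < 0.032 ⇒ N−1 > ln(0.032/0.5)/ln(0.8473) = 16.59, so N−1 ≥ 17 and N = 18.
Check: N=18 gives T = 0.02991 < 0.032; N=17 gives T = 0.0353.

N = 18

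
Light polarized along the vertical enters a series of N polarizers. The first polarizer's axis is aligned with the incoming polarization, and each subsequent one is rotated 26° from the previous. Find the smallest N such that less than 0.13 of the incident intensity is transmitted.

N = 11

First polarizer is aligned with the polarization: full transmission.
Each further stage multiplies by cos²(26°) = 0.8078.
After N polarizers: T = 0.8078^(N−1). Require T < 0.13 ⇒ N−1 > ln(0.13)/ln(0.8078) = 9.56, so N−1 ≥ 10 and N = 11.
Check: N=11 gives T = 0.1184 < 0.13; N=10 gives T = 0.1465.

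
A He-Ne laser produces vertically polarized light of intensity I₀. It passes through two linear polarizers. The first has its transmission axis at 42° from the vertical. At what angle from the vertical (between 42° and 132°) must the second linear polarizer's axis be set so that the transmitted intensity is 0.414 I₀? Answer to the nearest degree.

θ ≈ 72°

By Malus's law, I₁ = I₀ cos²(42° − 0°) = I₀ cos²(42°) = 0.5523 I₀.
Need I₂/I₀ = 0.414, so cos²(θ − 42°) = 0.414 / 0.5523 = 0.7496.
θ − 42° = arccos(√0.7496) = 30.0°, giving θ ≈ 42 + 30.0 = 72.0°.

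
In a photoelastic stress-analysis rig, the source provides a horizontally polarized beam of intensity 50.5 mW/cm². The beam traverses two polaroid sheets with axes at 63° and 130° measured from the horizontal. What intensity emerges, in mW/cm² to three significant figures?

I ≈ 1.59 mW/cm²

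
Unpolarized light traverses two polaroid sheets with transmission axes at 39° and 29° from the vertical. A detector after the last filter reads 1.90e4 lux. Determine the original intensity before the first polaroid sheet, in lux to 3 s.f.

Unpolarized light through the first polarizer → I₁ = ½ I₀, now polarized at 39°.
I₂ = I₁ cos²(29° − 39°) = 0.5 I₀ · cos²(10°) = 0.4849 I₀.
So 1.90e4 lux = 0.4849 I₀, giving I₀ = 1.90e4/0.4849 = 3.918e+04 lux.

I₀ ≈ 3.92e4 lux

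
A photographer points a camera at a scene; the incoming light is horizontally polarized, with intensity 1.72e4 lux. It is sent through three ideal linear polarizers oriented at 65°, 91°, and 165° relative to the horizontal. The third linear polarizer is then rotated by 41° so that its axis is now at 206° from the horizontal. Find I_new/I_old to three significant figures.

Before rotation:
By Malus's law, I₁ = I₀ cos²(65° − 0°) = I₀ cos²(65°) = 0.1786 I₀.
I₂ = I₁ cos²(91° − 65°) = 0.1786 I₀ · cos²(26°) = 0.1443 I₀.
I₃ = I₂ cos²(165° − 91°) = 0.1443 I₀ · cos²(74°) = 0.01096 I₀.
After rotation:
I₁ = I₀ cos²(65° − 0°) = I₀ cos²(65°) = 0.1786 I₀.
I₂ = I₁ cos²(91° − 65°) = 0.1786 I₀ · cos²(26°) = 0.1443 I₀.
Angle between axes 2 and 3: 65°. I₃ = 0.1443 I₀ · cos²(65°) = 0.02577 I₀.
Ratio = 0.02577 / 0.01096 = 2.351.

I_new/I_old ≈ 2.35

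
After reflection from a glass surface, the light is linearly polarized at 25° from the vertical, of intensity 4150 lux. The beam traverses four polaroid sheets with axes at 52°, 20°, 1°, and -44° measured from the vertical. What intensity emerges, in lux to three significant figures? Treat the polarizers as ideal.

By Malus's law, I₁ = 4150 lux · cos²(27°) = 3295 lux.
I₂ = I₁ · cos²(32°) = 3295 · 0.7192 = 2369 lux.
I₃ = I₂ · cos²(19°) = 2369 · 0.894 = 2118 lux.
I₄ = I₃ · cos²(45°) = 2118 · 0.5 = 1059 lux.

I ≈ 1060 lux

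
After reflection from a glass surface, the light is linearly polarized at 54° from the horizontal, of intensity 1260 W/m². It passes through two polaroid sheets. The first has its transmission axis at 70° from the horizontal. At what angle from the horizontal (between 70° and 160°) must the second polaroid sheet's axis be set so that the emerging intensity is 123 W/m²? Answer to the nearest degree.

I₁ = I₀ cos²(70° − 54°) = I₀ cos²(16°) = 0.924 I₀.
Target fraction: 123 / 1260 W/m² = 0.09762 of I₀.
Need I₂/I₀ = 0.09762, so cos²(θ − 70°) = 0.09762 / 0.924 = 0.1056.
θ − 70° = arccos(√0.1056) = 71.0°, giving θ ≈ 70 + 71.0 = 141.0°.

θ ≈ 141°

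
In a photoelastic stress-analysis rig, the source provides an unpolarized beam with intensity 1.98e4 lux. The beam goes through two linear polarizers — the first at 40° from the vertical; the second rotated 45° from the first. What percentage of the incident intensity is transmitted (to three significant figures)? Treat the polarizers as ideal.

≈ 25.0%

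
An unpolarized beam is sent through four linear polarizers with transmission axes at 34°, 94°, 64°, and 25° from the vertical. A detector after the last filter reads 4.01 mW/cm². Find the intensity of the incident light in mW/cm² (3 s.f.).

Unpolarized light through the first polarizer → I₁ = ½ I₀, now polarized at 34°.
I₂ = I₁ cos²(94° − 34°) = 0.5 I₀ · cos²(60°) = 0.125 I₀.
I₃ = I₂ cos²(64° − 94°) = 0.125 I₀ · cos²(30°) = 0.09375 I₀.
I₄ = I₃ cos²(25° − 64°) = 0.09375 I₀ · cos²(39°) = 0.05662 I₀.
So 4.01 mW/cm² = 0.05662 I₀, giving I₀ = 4.01/0.05662 = 70.82 mW/cm².

I₀ ≈ 70.8 mW/cm²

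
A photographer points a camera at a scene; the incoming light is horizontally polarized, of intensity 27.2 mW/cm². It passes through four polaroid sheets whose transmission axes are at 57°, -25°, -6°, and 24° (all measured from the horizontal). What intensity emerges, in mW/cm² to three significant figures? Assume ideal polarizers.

I ≈ 0.105 mW/cm²

By Malus's law, I₁ = 27.2 mW/cm² · cos²(57°) = 8.068 mW/cm².
I₂ = I₁ · cos²(82°) = 8.068 · 0.01937 = 0.1563 mW/cm².
I₃ = I₂ · cos²(19°) = 0.1563 · 0.894 = 0.1397 mW/cm².
I₄ = I₃ · cos²(30°) = 0.1397 · 0.75 = 0.1048 mW/cm².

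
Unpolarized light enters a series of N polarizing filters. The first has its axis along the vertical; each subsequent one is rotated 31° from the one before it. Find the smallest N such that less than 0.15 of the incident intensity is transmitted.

First polarizer halves the unpolarized light: factor 1/2.
Each further stage multiplies by cos²(31°) = 0.7347.
After N polarizers: T = 0.5·0.7347^(N−1). Require T < 0.15 ⇒ N−1 > ln(0.15/0.5)/ln(0.7347) = 3.91, so N−1 ≥ 4 and N = 5.
Check: N=5 gives T = 0.1457 < 0.15; N=4 gives T = 0.1983.

N = 5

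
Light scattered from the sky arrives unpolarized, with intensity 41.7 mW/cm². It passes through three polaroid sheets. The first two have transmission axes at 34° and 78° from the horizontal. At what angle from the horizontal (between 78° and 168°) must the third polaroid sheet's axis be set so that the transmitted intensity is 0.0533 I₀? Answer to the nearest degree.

θ ≈ 141°

Unpolarized light through the first polarizer → I₁ = ½ I₀, now polarized at 34°.
I₂ = I₁ cos²(78° − 34°) = 0.5 I₀ · cos²(44°) = 0.2587 I₀.
Need I₃/I₀ = 0.0533, so cos²(θ − 78°) = 0.0533 / 0.2587 = 0.206.
θ − 78° = arccos(√0.206) = 63.0°, giving θ ≈ 78 + 63.0 = 141.0°.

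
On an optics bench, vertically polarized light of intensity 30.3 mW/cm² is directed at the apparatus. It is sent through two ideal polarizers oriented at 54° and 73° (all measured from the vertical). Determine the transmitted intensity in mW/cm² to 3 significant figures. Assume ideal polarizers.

I ≈ 9.36 mW/cm²

By Malus's law, I₁ = 30.3 mW/cm² · cos²(54°) = 10.47 mW/cm².
I₂ = I₁ · cos²(19°) = 10.47 · 0.894 = 9.359 mW/cm².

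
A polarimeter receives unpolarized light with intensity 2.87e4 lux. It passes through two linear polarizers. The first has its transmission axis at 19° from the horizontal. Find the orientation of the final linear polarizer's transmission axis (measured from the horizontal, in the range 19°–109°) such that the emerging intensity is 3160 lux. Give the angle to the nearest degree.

θ ≈ 81°

Unpolarized light through the first polarizer → I₁ = ½ I₀, now polarized at 19°.
Target fraction: 3160 / 2.87e4 lux = 0.1101 of I₀.
Need I₂/I₀ = 0.1101, so cos²(θ − 19°) = 0.1101 / 0.5 = 0.2202.
θ − 19° = arccos(√0.2202) = 62.0°, giving θ ≈ 19 + 62.0 = 81.0°.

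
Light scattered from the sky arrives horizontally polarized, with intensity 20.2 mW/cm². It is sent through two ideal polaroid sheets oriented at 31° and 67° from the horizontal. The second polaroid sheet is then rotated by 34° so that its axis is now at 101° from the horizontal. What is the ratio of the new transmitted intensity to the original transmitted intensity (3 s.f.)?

I_new/I_old ≈ 0.179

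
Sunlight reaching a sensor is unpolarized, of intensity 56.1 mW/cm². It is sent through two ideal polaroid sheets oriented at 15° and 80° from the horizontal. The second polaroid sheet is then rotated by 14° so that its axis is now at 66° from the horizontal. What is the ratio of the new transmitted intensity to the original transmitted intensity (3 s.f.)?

Before rotation:
Unpolarized light through the first polarizer → I₁ = ½ I₀, now polarized at 15°.
I₂ = I₁ cos²(80° − 15°) = 0.5 I₀ · cos²(65°) = 0.0893 I₀.
After rotation:
Unpolarized light through the first polarizer → I₁ = ½ I₀, now polarized at 15°.
I₂ = I₁ cos²(66° − 15°) = 0.5 I₀ · cos²(51°) = 0.198 I₀.
Ratio = 0.198 / 0.0893 = 2.217.

I_new/I_old ≈ 2.22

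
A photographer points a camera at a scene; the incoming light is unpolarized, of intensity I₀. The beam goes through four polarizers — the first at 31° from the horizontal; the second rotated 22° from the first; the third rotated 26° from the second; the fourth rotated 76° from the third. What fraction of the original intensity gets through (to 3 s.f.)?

Unpolarized light through the first polarizer → I₁ = ½ I₀, now polarized at 31°.
I₂ = I₁ cos²(22°) = 0.5 · 0.8597 I₀ = 0.4298 I₀.
I₃ = I₂ cos²(26°) = 0.4298 · 0.8078 I₀ = 0.3472 I₀.
I₄ = I₃ cos²(76°) = 0.3472 · 0.05853 I₀ = 0.02032 I₀.
Transmitted fraction = 0.02032.

≈ 0.0203 I₀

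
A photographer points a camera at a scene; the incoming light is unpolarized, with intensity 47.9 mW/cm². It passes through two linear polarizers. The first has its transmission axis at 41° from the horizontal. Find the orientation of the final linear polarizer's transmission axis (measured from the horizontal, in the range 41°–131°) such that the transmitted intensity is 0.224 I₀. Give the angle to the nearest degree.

θ ≈ 89°

Unpolarized light through the first polarizer → I₁ = ½ I₀, now polarized at 41°.
Need I₂/I₀ = 0.224, so cos²(θ − 41°) = 0.224 / 0.5 = 0.448.
θ − 41° = arccos(√0.448) = 48.0°, giving θ ≈ 41 + 48.0 = 89.0°.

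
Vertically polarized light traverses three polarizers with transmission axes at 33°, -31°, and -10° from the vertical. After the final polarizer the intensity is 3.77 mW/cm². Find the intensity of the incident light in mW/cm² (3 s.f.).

I₁ = I₀ cos²(33° − 0°) = I₀ cos²(33°) = 0.7034 I₀.
I₂ = I₁ cos²(-31° − 33°) = 0.7034 I₀ · cos²(64°) = 0.1352 I₀.
I₃ = I₂ cos²(-10° + 31°) = 0.1352 I₀ · cos²(21°) = 0.1178 I₀.
So 3.77 mW/cm² = 0.1178 I₀, giving I₀ = 3.77/0.1178 = 32 mW/cm².

I₀ ≈ 32.0 mW/cm²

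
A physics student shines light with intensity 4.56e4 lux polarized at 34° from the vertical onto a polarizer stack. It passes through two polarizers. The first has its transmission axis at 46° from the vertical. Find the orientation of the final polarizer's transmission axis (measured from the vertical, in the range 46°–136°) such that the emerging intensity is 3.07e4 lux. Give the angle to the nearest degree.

I₁ = I₀ cos²(46° − 34°) = I₀ cos²(12°) = 0.9568 I₀.
Target fraction: 3.07e4 / 4.56e4 lux = 0.6732 of I₀.
Need I₂/I₀ = 0.6732, so cos²(θ − 46°) = 0.6732 / 0.9568 = 0.7037.
θ − 46° = arccos(√0.7037) = 33.0°, giving θ ≈ 46 + 33.0 = 79.0°.

θ ≈ 79°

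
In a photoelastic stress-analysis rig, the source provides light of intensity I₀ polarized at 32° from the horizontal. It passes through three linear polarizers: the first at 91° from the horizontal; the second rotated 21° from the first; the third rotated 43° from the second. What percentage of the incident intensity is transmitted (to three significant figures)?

I₁ = I₀ cos²(91° − 32°) = I₀ cos²(59°) = 0.2653 I₀.
I₂ = I₁ cos²(21°) = 0.2653 · 0.8716 I₀ = 0.2312 I₀.
I₃ = I₂ cos²(43°) = 0.2312 · 0.5349 I₀ = 0.1237 I₀.
That is 12.37% of the incident intensity.

≈ 12.4%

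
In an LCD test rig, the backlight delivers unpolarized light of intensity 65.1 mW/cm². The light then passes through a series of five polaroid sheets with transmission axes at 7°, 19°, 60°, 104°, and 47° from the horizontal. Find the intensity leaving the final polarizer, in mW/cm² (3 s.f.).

I ≈ 2.72 mW/cm²

Unpolarized light through the first polarizer → I₁ = 65.1 mW/cm²/2 = 32.55 mW/cm², polarized at 7°.
I₂ = I₁ · cos²(12°) = 32.55 · 0.9568 = 31.14 mW/cm².
I₃ = I₂ · cos²(41°) = 31.14 · 0.5696 = 17.74 mW/cm².
I₄ = I₃ · cos²(44°) = 17.74 · 0.5174 = 9.179 mW/cm².
I₅ = I₄ · cos²(57°) = 9.179 · 0.2966 = 2.723 mW/cm².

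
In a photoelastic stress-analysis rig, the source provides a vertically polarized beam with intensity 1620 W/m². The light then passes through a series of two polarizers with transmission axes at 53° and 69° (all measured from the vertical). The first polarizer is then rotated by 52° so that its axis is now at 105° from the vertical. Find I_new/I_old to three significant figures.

I_new/I_old ≈ 0.131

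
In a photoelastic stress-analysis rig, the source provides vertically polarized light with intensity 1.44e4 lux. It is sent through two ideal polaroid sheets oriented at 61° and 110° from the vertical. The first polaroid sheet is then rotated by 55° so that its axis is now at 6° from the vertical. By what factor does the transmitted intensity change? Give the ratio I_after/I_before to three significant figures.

Before rotation:
I₁ = I₀ cos²(61° − 0°) = I₀ cos²(61°) = 0.235 I₀.
I₂ = I₁ cos²(110° − 61°) = 0.235 I₀ · cos²(49°) = 0.1012 I₀.
After rotation:
I₁ = I₀ cos²(6° − 0°) = I₀ cos²(6°) = 0.9891 I₀.
Angle between axes 1 and 2: 76°. I₂ = 0.9891 I₀ · cos²(76°) = 0.05789 I₀.
Ratio = 0.05789 / 0.1012 = 0.5722.

I_new/I_old ≈ 0.572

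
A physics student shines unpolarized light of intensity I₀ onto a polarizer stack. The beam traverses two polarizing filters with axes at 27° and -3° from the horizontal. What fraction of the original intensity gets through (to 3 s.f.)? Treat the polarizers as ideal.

Unpolarized light through the first polarizer → I₁ = ½ I₀, now polarized at 27°.
I₂ = I₁ cos²(-3° − 27°) = 0.5 I₀ · cos²(30°) = 0.375 I₀.
Transmitted fraction = 0.375.

≈ 0.375 I₀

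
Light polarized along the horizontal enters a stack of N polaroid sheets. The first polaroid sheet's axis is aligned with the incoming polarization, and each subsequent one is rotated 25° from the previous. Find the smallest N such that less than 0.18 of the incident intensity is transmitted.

First polarizer is aligned with the polarization: full transmission.
Each further stage multiplies by cos²(25°) = 0.8214.
After N polarizers: T = 0.8214^(N−1). Require T < 0.18 ⇒ N−1 > ln(0.18)/ln(0.8214) = 8.72, so N−1 ≥ 9 and N = 10.
Check: N=10 gives T = 0.1702 < 0.18; N=9 gives T = 0.2072.

N = 10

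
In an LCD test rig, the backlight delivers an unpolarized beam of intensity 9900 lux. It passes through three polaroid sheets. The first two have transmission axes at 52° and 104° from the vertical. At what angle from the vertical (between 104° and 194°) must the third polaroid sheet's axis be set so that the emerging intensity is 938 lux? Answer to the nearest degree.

θ ≈ 149°

Unpolarized light through the first polarizer → I₁ = ½ I₀, now polarized at 52°.
I₂ = I₁ cos²(104° − 52°) = 0.5 I₀ · cos²(52°) = 0.1895 I₀.
Target fraction: 938 / 9900 lux = 0.09475 of I₀.
Need I₃/I₀ = 0.09475, so cos²(θ − 104°) = 0.09475 / 0.1895 = 0.4999.
θ − 104° = arccos(√0.4999) = 45.0°, giving θ ≈ 104 + 45.0 = 149.0°.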